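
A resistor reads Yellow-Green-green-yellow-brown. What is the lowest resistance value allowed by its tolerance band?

4504500 Ω

Yellow → 4 (first significant figure)
Green → 5 (second significant figure)
Green → 5 (third significant figure)
Yellow → ×10^4 multiplier
Brown → ±1% tolerance
455 × 10000 = 4550000 Ω
Lowest = 4550000 × (1 − 1/100) = 4504500 Ω.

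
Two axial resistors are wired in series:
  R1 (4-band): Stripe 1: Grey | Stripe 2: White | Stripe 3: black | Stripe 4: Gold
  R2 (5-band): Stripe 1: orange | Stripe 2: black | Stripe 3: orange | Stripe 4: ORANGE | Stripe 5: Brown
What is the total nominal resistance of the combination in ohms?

R1: grey, white → 89; black ×1 → 89 Ω.
R2: orange, black, orange → 303; orange ×10^3 → 303000 Ω.
Series: 89 + 303000 = 303089 Ω.

303089 Ω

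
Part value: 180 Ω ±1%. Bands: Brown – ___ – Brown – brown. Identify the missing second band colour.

180 Ω = 18 × 10^1.
The second band gives digit 8 of the significand, and 8 is grey.

grey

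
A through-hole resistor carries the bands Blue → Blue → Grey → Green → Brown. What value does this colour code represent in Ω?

66800000 Ω

Blue → 6 (first significant figure)
Blue → 6 (second significant figure)
Grey → 8 (third significant figure)
Green → ×10^5 multiplier
668 × 100000 = 66800000 Ω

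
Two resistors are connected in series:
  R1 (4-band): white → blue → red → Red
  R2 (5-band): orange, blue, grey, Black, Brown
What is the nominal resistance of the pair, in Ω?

R1: white, blue → 96; red ×10^2 → 9600 Ω.
R2: orange, blue, grey → 368; black ×1 → 368 Ω.
Series: 9600 + 368 = 9968 Ω.

9968 Ω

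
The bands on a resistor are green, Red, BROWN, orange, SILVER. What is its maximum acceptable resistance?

Green → 5 (first significant figure)
Red → 2 (second significant figure)
Brown → 1 (third significant figure)
Orange → ×10^3 multiplier
Silver → ±10% tolerance
521 × 1000 = 521000 Ω
Maximum = 521000 × (1 + 10/100) = 573100 Ω.

573100 Ω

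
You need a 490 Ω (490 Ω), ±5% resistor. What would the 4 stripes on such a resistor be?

490 Ω = 49 × 10^1.
4 → yellow
9 → white
Multiplier 10^1 → brown.
±5% tolerance → gold.

yellow, white, brown, gold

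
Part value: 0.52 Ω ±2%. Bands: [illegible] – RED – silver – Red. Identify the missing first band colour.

green

0.52 Ω = 52 × 10^-2.
The first band gives digit 5 of the significand, and 5 is green.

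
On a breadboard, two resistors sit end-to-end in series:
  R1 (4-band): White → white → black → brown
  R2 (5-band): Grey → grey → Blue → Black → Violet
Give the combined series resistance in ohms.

R1: white, white → 99; black ×1 → 99 Ω.
R2: grey, grey, blue → 886; black ×1 → 886 Ω.
Series: 99 + 886 = 985 Ω.

985 Ω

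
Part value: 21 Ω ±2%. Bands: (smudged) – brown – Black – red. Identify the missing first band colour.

red

21 Ω = 21 × 10^0.
The first band gives digit 2 of the significand, and 2 is red.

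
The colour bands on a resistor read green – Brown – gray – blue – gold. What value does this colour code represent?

Green → 5 (first significant figure)
Brown → 1 (second significant figure)
Grey → 8 (third significant figure)
Blue → ×10^6 multiplier
518 × 1000000 = 518000000 Ω

518000000 Ω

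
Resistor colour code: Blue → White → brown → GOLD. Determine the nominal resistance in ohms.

690 Ω

Blue → 6 (first significant figure)
White → 9 (second significant figure)
Brown → ×10 multiplier
69 × 10 = 690 Ω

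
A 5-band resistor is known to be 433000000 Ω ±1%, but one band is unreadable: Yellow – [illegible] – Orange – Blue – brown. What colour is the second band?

433000000 Ω = 433 × 10^6.
The second band gives digit 3 of the significand, and 3 is orange.

orange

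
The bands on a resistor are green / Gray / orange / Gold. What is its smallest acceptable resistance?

Green → 5 (first significant figure)
Grey → 8 (second significant figure)
Orange → ×10^3 multiplier
Gold → ±5% tolerance
58 × 1000 = 58000 Ω
Smallest = 58000 × (1 − 5/100) = 55100 Ω.

55100 Ω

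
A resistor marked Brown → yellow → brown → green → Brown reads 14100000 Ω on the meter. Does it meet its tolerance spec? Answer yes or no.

Brown → 1 (first significant figure)
Yellow → 4 (second significant figure)
Brown → 1 (third significant figure)
Green → ×10^5 multiplier
Brown → ±1% tolerance
141 × 100000 = 14100000 Ω
Allowed range: 13959000 Ω to 14241000 Ω.
14100000 Ω lies inside that range.

yes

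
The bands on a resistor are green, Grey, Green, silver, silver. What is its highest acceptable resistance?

6.435 Ω

Green → 5 (first significant figure)
Grey → 8 (second significant figure)
Green → 5 (third significant figure)
Silver → ×0.01 multiplier
Silver → ±10% tolerance
585 × 0.01 = 5.85 Ω
Highest = 5.85 × (1 + 10/100) = 6.435 Ω.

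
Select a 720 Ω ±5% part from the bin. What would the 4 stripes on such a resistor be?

720 Ω = 72 × 10^1.
7 → violet
2 → red
Multiplier 10^1 → brown.
±5% tolerance → gold.

violet, red, brown, gold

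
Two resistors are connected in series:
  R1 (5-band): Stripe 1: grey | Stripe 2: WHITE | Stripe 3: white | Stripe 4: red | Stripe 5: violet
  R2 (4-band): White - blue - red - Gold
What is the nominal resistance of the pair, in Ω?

99500 Ω

R1: grey, white, white → 899; red ×10^2 → 89900 Ω.
R2: white, blue → 96; red ×10^2 → 9600 Ω.
Series: 89900 + 9600 = 99500 Ω.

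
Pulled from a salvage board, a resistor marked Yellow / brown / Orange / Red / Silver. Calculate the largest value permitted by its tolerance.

45430 Ω

Yellow → 4 (first significant figure)
Brown → 1 (second significant figure)
Orange → 3 (third significant figure)
Red → ×10^2 multiplier
Silver → ±10% tolerance
413 × 100 = 41300 Ω
Largest = 41300 × (1 + 10/100) = 45430 Ω.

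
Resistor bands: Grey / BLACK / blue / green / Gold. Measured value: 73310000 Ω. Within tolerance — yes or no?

Grey → 8 (first significant figure)
Black → 0 (second significant figure)
Blue → 6 (third significant figure)
Green → ×10^5 multiplier
Gold → ±5% tolerance
806 × 100000 = 80600000 Ω
Allowed range: 76570000 Ω to 84630000 Ω.
73310000 Ω lies outside that range.

no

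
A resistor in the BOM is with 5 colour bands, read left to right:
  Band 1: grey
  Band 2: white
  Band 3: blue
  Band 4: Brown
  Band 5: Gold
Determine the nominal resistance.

8960 Ω

Grey → 8 (first significant figure)
White → 9 (second significant figure)
Blue → 6 (third significant figure)
Brown → ×10 multiplier
896 × 10 = 8960 Ω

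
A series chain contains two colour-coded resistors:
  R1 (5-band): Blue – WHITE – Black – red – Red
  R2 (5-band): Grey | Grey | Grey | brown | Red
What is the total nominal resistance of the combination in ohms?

R1: blue, white, black → 690; red ×10^2 → 69000 Ω.
R2: grey, grey, grey → 888; brown ×10 → 8880 Ω.
Series: 69000 + 8880 = 77880 Ω.

77880 Ω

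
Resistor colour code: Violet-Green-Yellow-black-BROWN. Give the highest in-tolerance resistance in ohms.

761.54 Ω

Violet → 7 (first significant figure)
Green → 5 (second significant figure)
Yellow → 4 (third significant figure)
Black → ×1 multiplier
Brown → ±1% tolerance
754 × 1 = 754 Ω
Highest = 754 × (1 + 1/100) = 761.54 Ω.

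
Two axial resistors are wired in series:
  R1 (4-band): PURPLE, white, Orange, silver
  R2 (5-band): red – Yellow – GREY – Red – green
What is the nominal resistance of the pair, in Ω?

R1: violet, white → 79; orange ×10^3 → 79000 Ω.
R2: red, yellow, grey → 248; red ×10^2 → 24800 Ω.
Series: 79000 + 24800 = 103800 Ω.

103800 Ω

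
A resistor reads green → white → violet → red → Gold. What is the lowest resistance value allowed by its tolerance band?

56715 Ω

Green → 5 (first significant figure)
White → 9 (second significant figure)
Violet → 7 (third significant figure)
Red → ×10^2 multiplier
Gold → ±5% tolerance
597 × 100 = 59700 Ω
Lowest = 59700 × (1 − 5/100) = 56715 Ω.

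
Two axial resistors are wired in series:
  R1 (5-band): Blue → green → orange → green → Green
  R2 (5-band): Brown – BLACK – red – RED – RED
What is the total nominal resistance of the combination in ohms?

65310200 Ω

R1: blue, green, orange → 653; green ×10^5 → 65300000 Ω.
R2: brown, black, red → 102; red ×10^2 → 10200 Ω.
Series: 65300000 + 10200 = 65310200 Ω.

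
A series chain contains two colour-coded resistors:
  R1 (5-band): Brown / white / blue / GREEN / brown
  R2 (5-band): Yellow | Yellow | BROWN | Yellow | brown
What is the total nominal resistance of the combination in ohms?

24010000 Ω

R1: brown, white, blue → 196; green ×10^5 → 19600000 Ω.
R2: yellow, yellow, brown → 441; yellow ×10^4 → 4410000 Ω.
Series: 19600000 + 4410000 = 24010000 Ω.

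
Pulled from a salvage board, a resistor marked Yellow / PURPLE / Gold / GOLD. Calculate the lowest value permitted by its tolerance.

4.465 Ω

Yellow → 4 (first significant figure)
Violet → 7 (second significant figure)
Gold → ×0.1 multiplier
Gold → ±5% tolerance
47 × 0.1 = 4.7 Ω
Lowest = 4.7 × (1 − 5/100) = 4.465 Ω.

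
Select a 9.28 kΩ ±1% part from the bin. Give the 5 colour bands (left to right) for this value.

white, red, grey, brown, brown

9280 Ω = 928 × 10^1.
9 → white
2 → red
8 → grey
Multiplier 10^1 → brown.
±1% tolerance → brown.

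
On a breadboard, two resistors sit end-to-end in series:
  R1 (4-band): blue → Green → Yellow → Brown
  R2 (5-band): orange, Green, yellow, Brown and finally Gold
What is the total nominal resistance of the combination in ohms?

653540 Ω

R1: blue, green → 65; yellow ×10^4 → 650000 Ω.
R2: orange, green, yellow → 354; brown ×10 → 3540 Ω.
Series: 650000 + 3540 = 653540 Ω.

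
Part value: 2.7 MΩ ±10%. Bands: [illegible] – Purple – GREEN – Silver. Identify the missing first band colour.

2700000 Ω = 27 × 10^5.
The first band gives digit 2 of the significand, and 2 is red.

red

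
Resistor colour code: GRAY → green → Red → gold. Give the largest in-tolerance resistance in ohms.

Grey → 8 (first significant figure)
Green → 5 (second significant figure)
Red → ×10^2 multiplier
Gold → ±5% tolerance
85 × 100 = 8500 Ω
Largest = 8500 × (1 + 5/100) = 8925 Ω.

8925 Ω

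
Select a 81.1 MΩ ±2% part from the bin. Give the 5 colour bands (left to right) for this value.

81100000 Ω = 811 × 10^5.
8 → grey
1 → brown
1 → brown
Multiplier 10^5 → green.
±2% tolerance → red.

grey, brown, brown, green, red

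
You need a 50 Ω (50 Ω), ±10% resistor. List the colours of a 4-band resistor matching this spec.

green, black, black, silver

50 Ω = 50 × 10^0.
5 → green
0 → black
Multiplier 10^0 → black.
±10% tolerance → silver.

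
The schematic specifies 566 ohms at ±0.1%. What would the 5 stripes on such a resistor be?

566 Ω = 566 × 10^0.
5 → green
6 → blue
6 → blue
Multiplier 10^0 → black.
±0.1% tolerance → violet.

green, blue, blue, black, violet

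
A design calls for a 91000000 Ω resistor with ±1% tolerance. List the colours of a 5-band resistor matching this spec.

91000000 Ω = 910 × 10^5.
9 → white
1 → brown
0 → black
Multiplier 10^5 → green.
±1% tolerance → brown.

white, brown, black, green, brown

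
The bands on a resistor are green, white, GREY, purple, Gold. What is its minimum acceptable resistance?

Green → 5 (first significant figure)
White → 9 (second significant figure)
Grey → 8 (third significant figure)
Violet → ×10^7 multiplier
Gold → ±5% tolerance
598 × 10000000 = 5980000000 Ω
Minimum = 5980000000 × (1 − 5/100) = 5681000000 Ω.

5681000000 Ω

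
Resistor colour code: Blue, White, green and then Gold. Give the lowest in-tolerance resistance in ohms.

Blue → 6 (first significant figure)
White → 9 (second significant figure)
Green → ×10^5 multiplier
Gold → ±5% tolerance
69 × 100000 = 6900000 Ω
Lowest = 6900000 × (1 − 5/100) = 6555000 Ω.

6555000 Ω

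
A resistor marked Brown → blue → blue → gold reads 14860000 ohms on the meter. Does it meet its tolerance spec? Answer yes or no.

no

Brown → 1 (first significant figure)
Blue → 6 (second significant figure)
Blue → ×10^6 multiplier
Gold → ±5% tolerance
16 × 1000000 = 16000000 Ω
Allowed range: 15200000 Ω to 16800000 Ω.
14860000 ohms lies outside that range.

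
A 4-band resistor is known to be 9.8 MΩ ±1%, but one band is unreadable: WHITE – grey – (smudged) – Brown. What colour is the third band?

9800000 Ω = 98 × 10^5.
The third band is the multiplier, 10^5, which is green.

green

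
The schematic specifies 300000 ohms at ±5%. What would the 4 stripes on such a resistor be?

300000 Ω = 30 × 10^4.
3 → orange
0 → black
Multiplier 10^4 → yellow.
±5% tolerance → gold.

orange, black, yellow, gold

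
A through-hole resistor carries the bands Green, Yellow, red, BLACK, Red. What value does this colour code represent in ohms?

Green → 5 (first significant figure)
Yellow → 4 (second significant figure)
Red → 2 (third significant figure)
Black → ×1 multiplier
542 × 1 = 542 Ω

542 Ω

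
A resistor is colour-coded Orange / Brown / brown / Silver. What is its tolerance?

The last band, silver, is the tolerance band.
Silver corresponds to ±10%.

±10%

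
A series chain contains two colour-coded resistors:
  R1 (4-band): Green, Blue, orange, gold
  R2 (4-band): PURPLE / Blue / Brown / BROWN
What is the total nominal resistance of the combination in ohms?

R1: green, blue → 56; orange ×10^3 → 56000 Ω.
R2: violet, blue → 76; brown ×10 → 760 Ω.
Series: 56000 + 760 = 56760 Ω.

56760 Ω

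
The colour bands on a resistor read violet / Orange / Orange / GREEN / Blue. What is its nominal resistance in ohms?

73300000 Ω

Violet → 7 (first significant figure)
Orange → 3 (second significant figure)
Orange → 3 (third significant figure)
Green → ×10^5 multiplier
733 × 100000 = 73300000 Ω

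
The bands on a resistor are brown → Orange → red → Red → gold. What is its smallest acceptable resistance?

Brown → 1 (first significant figure)
Orange → 3 (second significant figure)
Red → 2 (third significant figure)
Red → ×10^2 multiplier
Gold → ±5% tolerance
132 × 100 = 13200 Ω
Smallest = 13200 × (1 − 5/100) = 12540 Ω.

12540 Ω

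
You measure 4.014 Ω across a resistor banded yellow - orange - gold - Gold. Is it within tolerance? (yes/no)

Yellow → 4 (first significant figure)
Orange → 3 (second significant figure)
Gold → ×0.1 multiplier
Gold → ±5% tolerance
43 × 0.1 = 4.3 Ω
Allowed range: 4.085 Ω to 4.515 Ω.
4.014 Ω lies outside that range.

no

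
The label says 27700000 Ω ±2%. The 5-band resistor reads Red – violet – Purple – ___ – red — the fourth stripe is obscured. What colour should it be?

green

27700000 Ω = 277 × 10^5.
The fourth band is the multiplier, 10^5, which is green.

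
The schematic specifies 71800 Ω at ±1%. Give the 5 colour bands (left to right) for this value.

violet, brown, grey, red, brown

71800 Ω = 718 × 10^2.
7 → violet
1 → brown
8 → grey
Multiplier 10^2 → red.
±1% tolerance → brown.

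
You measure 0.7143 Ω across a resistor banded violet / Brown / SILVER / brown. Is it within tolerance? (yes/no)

Violet → 7 (first significant figure)
Brown → 1 (second significant figure)
Silver → ×0.01 multiplier
Brown → ±1% tolerance
71 × 0.01 = 0.71 Ω
Allowed range: 0.7029 Ω to 0.7171 Ω.
0.7143 Ω lies inside that range.

yes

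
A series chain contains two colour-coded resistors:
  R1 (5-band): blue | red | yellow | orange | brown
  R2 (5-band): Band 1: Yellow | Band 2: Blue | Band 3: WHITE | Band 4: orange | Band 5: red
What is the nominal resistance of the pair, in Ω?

1093000 Ω

R1: blue, red, yellow → 624; orange ×10^3 → 624000 Ω.
R2: yellow, blue, white → 469; orange ×10^3 → 469000 Ω.
Series: 624000 + 469000 = 1093000 Ω.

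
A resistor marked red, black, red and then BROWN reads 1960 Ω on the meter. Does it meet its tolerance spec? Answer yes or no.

no

Red → 2 (first significant figure)
Black → 0 (second significant figure)
Red → ×10^2 multiplier
Brown → ±1% tolerance
20 × 100 = 2000 Ω
Allowed range: 1980 Ω to 2020 Ω.
1960 Ω lies outside that range.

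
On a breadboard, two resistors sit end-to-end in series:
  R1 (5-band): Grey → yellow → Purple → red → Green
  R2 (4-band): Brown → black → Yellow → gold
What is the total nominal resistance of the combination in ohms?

184700 Ω

R1: grey, yellow, violet → 847; red ×10^2 → 84700 Ω.
R2: brown, black → 10; yellow ×10^4 → 100000 Ω.
Series: 84700 + 100000 = 184700 Ω.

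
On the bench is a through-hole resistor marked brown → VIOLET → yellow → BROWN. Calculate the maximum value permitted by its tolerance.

171700 Ω

Brown → 1 (first significant figure)
Violet → 7 (second significant figure)
Yellow → ×10^4 multiplier
Brown → ±1% tolerance
17 × 10000 = 170000 Ω
Maximum = 170000 × (1 + 1/100) = 171700 Ω.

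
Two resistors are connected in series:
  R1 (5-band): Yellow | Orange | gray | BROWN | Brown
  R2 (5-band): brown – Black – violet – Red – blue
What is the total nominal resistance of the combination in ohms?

15080 Ω

R1: yellow, orange, grey → 438; brown ×10 → 4380 Ω.
R2: brown, black, violet → 107; red ×10^2 → 10700 Ω.
Series: 4380 + 10700 = 15080 Ω.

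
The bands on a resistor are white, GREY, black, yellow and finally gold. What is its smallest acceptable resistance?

9310000 Ω

White → 9 (first significant figure)
Grey → 8 (second significant figure)
Black → 0 (third significant figure)
Yellow → ×10^4 multiplier
Gold → ±5% tolerance
980 × 10000 = 9800000 Ω
Smallest = 9800000 × (1 − 5/100) = 9310000 Ω.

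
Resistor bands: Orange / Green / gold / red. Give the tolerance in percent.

The last band, red, is the tolerance band.
Red corresponds to ±2%.

±2%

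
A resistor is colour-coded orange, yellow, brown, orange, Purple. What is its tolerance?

The last band, violet, is the tolerance band.
Violet corresponds to ±0.1%.

±0.1%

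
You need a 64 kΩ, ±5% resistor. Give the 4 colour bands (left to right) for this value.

64000 Ω = 64 × 10^3.
6 → blue
4 → yellow
Multiplier 10^3 → orange.
±5% tolerance → gold.

blue, yellow, orange, gold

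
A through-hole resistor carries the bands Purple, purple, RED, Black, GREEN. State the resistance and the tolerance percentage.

772 Ω ±0.5%

Violet → 7 (first significant figure)
Violet → 7 (second significant figure)
Red → 2 (third significant figure)
Black → ×1 multiplier
Green → ±0.5% tolerance
772 × 1 = 772 Ω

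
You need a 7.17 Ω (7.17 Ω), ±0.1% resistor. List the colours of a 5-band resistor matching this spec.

7.17 Ω = 717 × 10^-2.
7 → violet
1 → brown
7 → violet
Multiplier 10^-2 → silver.
±0.1% tolerance → violet.

violet, brown, violet, silver, violet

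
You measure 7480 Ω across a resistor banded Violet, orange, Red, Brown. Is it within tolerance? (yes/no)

no

Violet → 7 (first significant figure)
Orange → 3 (second significant figure)
Red → ×10^2 multiplier
Brown → ±1% tolerance
73 × 100 = 7300 Ω
Allowed range: 7227 Ω to 7373 Ω.
7480 Ω lies outside that range.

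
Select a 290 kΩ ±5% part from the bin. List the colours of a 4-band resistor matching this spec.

red, white, yellow, gold

290000 Ω = 29 × 10^4.
2 → red
9 → white
Multiplier 10^4 → yellow.
±5% tolerance → gold.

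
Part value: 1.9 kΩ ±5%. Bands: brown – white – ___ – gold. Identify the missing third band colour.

1900 Ω = 19 × 10^2.
The third band is the multiplier, 10^2, which is red.

red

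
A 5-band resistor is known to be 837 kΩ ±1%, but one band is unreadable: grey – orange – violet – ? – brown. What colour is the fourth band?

orange

837000 Ω = 837 × 10^3.
The fourth band is the multiplier, 10^3, which is orange.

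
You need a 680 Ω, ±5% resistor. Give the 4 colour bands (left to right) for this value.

blue, grey, brown, gold

680 Ω = 68 × 10^1.
6 → blue
8 → grey
Multiplier 10^1 → brown.
±5% tolerance → gold.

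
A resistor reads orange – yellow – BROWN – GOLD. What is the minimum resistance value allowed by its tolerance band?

323 Ω

Orange → 3 (first significant figure)
Yellow → 4 (second significant figure)
Brown → ×10 multiplier
Gold → ±5% tolerance
34 × 10 = 340 Ω
Minimum = 340 × (1 − 5/100) = 323 Ω.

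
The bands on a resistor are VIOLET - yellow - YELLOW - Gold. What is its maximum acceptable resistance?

777000 Ω

Violet → 7 (first significant figure)
Yellow → 4 (second significant figure)
Yellow → ×10^4 multiplier
Gold → ±5% tolerance
74 × 10000 = 740000 Ω
Maximum = 740000 × (1 + 5/100) = 777000 Ω.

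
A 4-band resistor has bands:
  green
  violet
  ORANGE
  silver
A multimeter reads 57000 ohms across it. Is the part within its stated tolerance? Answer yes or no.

yes

Green → 5 (first significant figure)
Violet → 7 (second significant figure)
Orange → ×10^3 multiplier
Silver → ±10% tolerance
57 × 1000 = 57000 Ω
Allowed range: 51300 Ω to 62700 Ω.
57000 ohms lies inside that range.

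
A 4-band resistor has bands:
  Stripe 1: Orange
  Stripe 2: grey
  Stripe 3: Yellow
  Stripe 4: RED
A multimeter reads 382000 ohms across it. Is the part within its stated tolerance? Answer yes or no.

yes

Orange → 3 (first significant figure)
Grey → 8 (second significant figure)
Yellow → ×10^4 multiplier
Red → ±2% tolerance
38 × 10000 = 380000 Ω
Allowed range: 372400 Ω to 387600 Ω.
382000 ohms lies inside that range.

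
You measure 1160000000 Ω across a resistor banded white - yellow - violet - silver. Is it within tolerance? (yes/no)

White → 9 (first significant figure)
Yellow → 4 (second significant figure)
Violet → ×10^7 multiplier
Silver → ±10% tolerance
94 × 10000000 = 940000000 Ω
Allowed range: 846000000 Ω to 1034000000 Ω.
1160000000 Ω lies outside that range.

no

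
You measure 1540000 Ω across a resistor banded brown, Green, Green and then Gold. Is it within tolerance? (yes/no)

yes

Brown → 1 (first significant figure)
Green → 5 (second significant figure)
Green → ×10^5 multiplier
Gold → ±5% tolerance
15 × 100000 = 1500000 Ω
Allowed range: 1425000 Ω to 1575000 Ω.
1540000 Ω lies inside that range.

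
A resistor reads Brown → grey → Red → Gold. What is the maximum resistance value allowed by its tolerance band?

1890 Ω

Brown → 1 (first significant figure)
Grey → 8 (second significant figure)
Red → ×10^2 multiplier
Gold → ±5% tolerance
18 × 100 = 1800 Ω
Maximum = 1800 × (1 + 5/100) = 1890 Ω.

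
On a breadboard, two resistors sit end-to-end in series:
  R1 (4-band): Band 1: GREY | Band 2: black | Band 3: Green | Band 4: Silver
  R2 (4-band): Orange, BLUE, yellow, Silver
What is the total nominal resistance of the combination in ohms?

R1: grey, black → 80; green ×10^5 → 8000000 Ω.
R2: orange, blue → 36; yellow ×10^4 → 360000 Ω.
Series: 8000000 + 360000 = 8360000 Ω.

8360000 Ω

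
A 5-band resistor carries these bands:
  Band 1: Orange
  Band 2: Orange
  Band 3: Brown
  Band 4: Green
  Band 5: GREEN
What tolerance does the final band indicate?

±0.5%

The last band, green, is the tolerance band.
Green corresponds to ±0.5%.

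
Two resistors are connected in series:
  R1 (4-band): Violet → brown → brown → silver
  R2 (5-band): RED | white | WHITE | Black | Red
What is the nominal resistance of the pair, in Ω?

R1: violet, brown → 71; brown ×10 → 710 Ω.
R2: red, white, white → 299; black ×1 → 299 Ω.
Series: 710 + 299 = 1009 Ω.

1009 Ω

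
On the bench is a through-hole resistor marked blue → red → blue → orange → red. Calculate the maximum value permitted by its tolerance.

638520 Ω

Blue → 6 (first significant figure)
Red → 2 (second significant figure)
Blue → 6 (third significant figure)
Orange → ×10^3 multiplier
Red → ±2% tolerance
626 × 1000 = 626000 Ω
Maximum = 626000 × (1 + 2/100) = 638520 Ω.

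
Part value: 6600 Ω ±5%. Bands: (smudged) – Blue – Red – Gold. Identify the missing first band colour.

6600 Ω = 66 × 10^2.
The first band gives digit 6 of the significand, and 6 is blue.

blue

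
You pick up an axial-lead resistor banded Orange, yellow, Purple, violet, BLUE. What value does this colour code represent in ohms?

Orange → 3 (first significant figure)
Yellow → 4 (second significant figure)
Violet → 7 (third significant figure)
Violet → ×10^7 multiplier
347 × 10000000 = 3470000000 Ω

3470000000 Ω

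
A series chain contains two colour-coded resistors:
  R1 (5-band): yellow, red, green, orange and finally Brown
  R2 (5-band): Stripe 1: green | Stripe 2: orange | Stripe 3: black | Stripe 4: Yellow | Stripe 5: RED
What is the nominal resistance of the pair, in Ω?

R1: yellow, red, green → 425; orange ×10^3 → 425000 Ω.
R2: green, orange, black → 530; yellow ×10^4 → 5300000 Ω.
Series: 425000 + 5300000 = 5725000 Ω.

5725000 Ω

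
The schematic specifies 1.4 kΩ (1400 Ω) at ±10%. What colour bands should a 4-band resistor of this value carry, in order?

1400 Ω = 14 × 10^2.
1 → brown
4 → yellow
Multiplier 10^2 → red.
±10% tolerance → silver.

brown, yellow, red, silver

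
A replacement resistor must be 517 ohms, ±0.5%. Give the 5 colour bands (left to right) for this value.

517 Ω = 517 × 10^0.
5 → green
1 → brown
7 → violet
Multiplier 10^0 → black.
±0.5% tolerance → green.

green, brown, violet, black, green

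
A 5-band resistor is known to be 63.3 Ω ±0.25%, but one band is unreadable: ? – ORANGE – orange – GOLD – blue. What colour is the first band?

63.3 Ω = 633 × 10^-1.
The first band gives digit 6 of the significand, and 6 is blue.

blue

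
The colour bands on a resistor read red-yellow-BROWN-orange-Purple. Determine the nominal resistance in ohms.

Red → 2 (first significant figure)
Yellow → 4 (second significant figure)
Brown → 1 (third significant figure)
Orange → ×10^3 multiplier
241 × 1000 = 241000 Ω

241000 Ω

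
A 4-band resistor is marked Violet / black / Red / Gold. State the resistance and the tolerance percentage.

7000 Ω ±5%

Violet → 7 (first significant figure)
Black → 0 (second significant figure)
Red → ×10^2 multiplier
Gold → ±5% tolerance
70 × 100 = 7000 Ω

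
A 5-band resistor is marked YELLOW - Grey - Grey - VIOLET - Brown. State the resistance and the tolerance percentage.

4880000000 Ω ±1%

Yellow → 4 (first significant figure)
Grey → 8 (second significant figure)
Grey → 8 (third significant figure)
Violet → ×10^7 multiplier
Brown → ±1% tolerance
488 × 10000000 = 4880000000 Ω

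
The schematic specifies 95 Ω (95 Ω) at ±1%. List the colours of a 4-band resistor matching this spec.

95 Ω = 95 × 10^0.
9 → white
5 → green
Multiplier 10^0 → black.
±1% tolerance → brown.

white, green, black, brown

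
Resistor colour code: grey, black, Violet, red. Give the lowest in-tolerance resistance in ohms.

Grey → 8 (first significant figure)
Black → 0 (second significant figure)
Violet → ×10^7 multiplier
Red → ±2% tolerance
80 × 10000000 = 800000000 Ω
Lowest = 800000000 × (1 − 2/100) = 784000000 Ω.

784000000 Ω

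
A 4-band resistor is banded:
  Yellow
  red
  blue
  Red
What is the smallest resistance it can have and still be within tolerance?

Yellow → 4 (first significant figure)
Red → 2 (second significant figure)
Blue → ×10^6 multiplier
Red → ±2% tolerance
42 × 1000000 = 42000000 Ω
Smallest = 42000000 × (1 − 2/100) = 41160000 Ω.

41160000 Ω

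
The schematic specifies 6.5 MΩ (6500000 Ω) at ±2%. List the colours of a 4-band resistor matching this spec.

blue, green, green, red

6500000 Ω = 65 × 10^5.
6 → blue
5 → green
Multiplier 10^5 → green.
±2% tolerance → red.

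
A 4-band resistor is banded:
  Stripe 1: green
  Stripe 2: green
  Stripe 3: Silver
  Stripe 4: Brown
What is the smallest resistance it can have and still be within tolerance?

Green → 5 (first significant figure)
Green → 5 (second significant figure)
Silver → ×0.01 multiplier
Brown → ±1% tolerance
55 × 0.01 = 0.55 Ω
Smallest = 0.55 × (1 − 1/100) = 0.5445 Ω.

0.5445 Ω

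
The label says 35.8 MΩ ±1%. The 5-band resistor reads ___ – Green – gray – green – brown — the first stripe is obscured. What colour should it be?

35800000 Ω = 358 × 10^5.
The first band gives digit 3 of the significand, and 3 is orange.

orange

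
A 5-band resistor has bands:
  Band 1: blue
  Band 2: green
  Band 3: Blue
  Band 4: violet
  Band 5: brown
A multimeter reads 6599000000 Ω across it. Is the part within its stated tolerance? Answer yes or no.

yes

Blue → 6 (first significant figure)
Green → 5 (second significant figure)
Blue → 6 (third significant figure)
Violet → ×10^7 multiplier
Brown → ±1% tolerance
656 × 10000000 = 6560000000 Ω
Allowed range: 6494400000 Ω to 6625600000 Ω.
6599000000 Ω lies inside that range.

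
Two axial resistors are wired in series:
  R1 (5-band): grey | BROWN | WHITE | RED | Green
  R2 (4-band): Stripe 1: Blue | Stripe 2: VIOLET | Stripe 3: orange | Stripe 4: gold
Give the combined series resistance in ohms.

148900 Ω

R1: grey, brown, white → 819; red ×10^2 → 81900 Ω.
R2: blue, violet → 67; orange ×10^3 → 67000 Ω.
Series: 81900 + 67000 = 148900 Ω.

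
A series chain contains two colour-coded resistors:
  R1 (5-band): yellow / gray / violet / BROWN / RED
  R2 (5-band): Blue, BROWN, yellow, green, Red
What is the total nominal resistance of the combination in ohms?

R1: yellow, grey, violet → 487; brown ×10 → 4870 Ω.
R2: blue, brown, yellow → 614; green ×10^5 → 61400000 Ω.
Series: 4870 + 61400000 = 61404870 Ω.

61404870 Ω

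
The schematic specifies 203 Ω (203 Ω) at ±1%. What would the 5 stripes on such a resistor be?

203 Ω = 203 × 10^0.
2 → red
0 → black
3 → orange
Multiplier 10^0 → black.
±1% tolerance → brown.

red, black, orange, black, brown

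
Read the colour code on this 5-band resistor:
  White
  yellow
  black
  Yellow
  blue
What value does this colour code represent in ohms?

White → 9 (first significant figure)
Yellow → 4 (second significant figure)
Black → 0 (third significant figure)
Yellow → ×10^4 multiplier
940 × 10000 = 9400000 Ω

9400000 Ω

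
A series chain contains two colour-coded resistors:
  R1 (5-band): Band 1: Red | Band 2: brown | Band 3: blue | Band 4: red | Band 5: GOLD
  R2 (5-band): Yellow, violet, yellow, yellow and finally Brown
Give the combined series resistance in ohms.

4761600 Ω

R1: red, brown, blue → 216; red ×10^2 → 21600 Ω.
R2: yellow, violet, yellow → 474; yellow ×10^4 → 4740000 Ω.
Series: 21600 + 4740000 = 4761600 Ω.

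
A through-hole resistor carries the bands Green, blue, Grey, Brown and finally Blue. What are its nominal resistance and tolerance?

5680 Ω ±0.25%

Green → 5 (first significant figure)
Blue → 6 (second significant figure)
Grey → 8 (third significant figure)
Brown → ×10 multiplier
Blue → ±0.25% tolerance
568 × 10 = 5680 Ω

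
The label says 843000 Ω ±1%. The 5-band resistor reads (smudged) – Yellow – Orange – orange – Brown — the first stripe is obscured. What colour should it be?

843000 Ω = 843 × 10^3.
The first band gives digit 8 of the significand, and 8 is grey.

grey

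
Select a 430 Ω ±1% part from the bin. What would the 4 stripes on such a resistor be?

yellow, orange, brown, brown

430 Ω = 43 × 10^1.
4 → yellow
3 → orange
Multiplier 10^1 → brown.
±1% tolerance → brown.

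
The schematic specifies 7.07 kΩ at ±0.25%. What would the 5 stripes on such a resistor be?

7070 Ω = 707 × 10^1.
7 → violet
0 → black
7 → violet
Multiplier 10^1 → brown.
±0.25% tolerance → blue.

violet, black, violet, brown, blue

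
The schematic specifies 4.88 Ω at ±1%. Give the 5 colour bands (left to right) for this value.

4.88 Ω = 488 × 10^-2.
4 → yellow
8 → grey
8 → grey
Multiplier 10^-2 → silver.
±1% tolerance → brown.

yellow, grey, grey, silver, brown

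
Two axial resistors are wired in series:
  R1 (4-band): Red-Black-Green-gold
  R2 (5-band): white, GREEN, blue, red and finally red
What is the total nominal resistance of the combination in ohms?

2095600 Ω

R1: red, black → 20; green ×10^5 → 2000000 Ω.
R2: white, green, blue → 956; red ×10^2 → 95600 Ω.
Series: 2000000 + 95600 = 2095600 Ω.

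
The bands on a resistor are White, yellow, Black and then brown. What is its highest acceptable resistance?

94.94 Ω

White → 9 (first significant figure)
Yellow → 4 (second significant figure)
Black → ×1 multiplier
Brown → ±1% tolerance
94 × 1 = 94 Ω
Highest = 94 × (1 + 1/100) = 94.94 Ω.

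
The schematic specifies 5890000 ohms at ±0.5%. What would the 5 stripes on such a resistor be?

5890000 Ω = 589 × 10^4.
5 → green
8 → grey
9 → white
Multiplier 10^4 → yellow.
±0.5% tolerance → green.

green, grey, white, yellow, green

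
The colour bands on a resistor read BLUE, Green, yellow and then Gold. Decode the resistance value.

Blue → 6 (first significant figure)
Green → 5 (second significant figure)
Yellow → ×10^4 multiplier
65 × 10000 = 650000 Ω

650000 Ω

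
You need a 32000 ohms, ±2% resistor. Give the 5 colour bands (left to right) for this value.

orange, red, black, red, red

32000 Ω = 320 × 10^2.
3 → orange
2 → red
0 → black
Multiplier 10^2 → red.
±2% tolerance → red.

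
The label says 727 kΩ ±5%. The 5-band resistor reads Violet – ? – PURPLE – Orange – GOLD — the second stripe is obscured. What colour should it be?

727000 Ω = 727 × 10^3.
The second band gives digit 2 of the significand, and 2 is red.

red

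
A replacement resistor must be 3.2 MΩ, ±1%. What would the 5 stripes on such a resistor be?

orange, red, black, yellow, brown

3200000 Ω = 320 × 10^4.
3 → orange
2 → red
0 → black
Multiplier 10^4 → yellow.
±1% tolerance → brown.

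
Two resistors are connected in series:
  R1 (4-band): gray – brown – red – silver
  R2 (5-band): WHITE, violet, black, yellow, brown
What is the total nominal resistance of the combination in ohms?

9708100 Ω

R1: grey, brown → 81; red ×10^2 → 8100 Ω.
R2: white, violet, black → 970; yellow ×10^4 → 9700000 Ω.
Series: 8100 + 9700000 = 9708100 Ω.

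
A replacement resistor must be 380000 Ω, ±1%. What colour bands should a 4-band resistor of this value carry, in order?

orange, grey, yellow, brown

380000 Ω = 38 × 10^4.
3 → orange
8 → grey
Multiplier 10^4 → yellow.
±1% tolerance → brown.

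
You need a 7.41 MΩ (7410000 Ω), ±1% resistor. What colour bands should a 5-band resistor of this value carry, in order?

7410000 Ω = 741 × 10^4.
7 → violet
4 → yellow
1 → brown
Multiplier 10^4 → yellow.
±1% tolerance → brown.

violet, yellow, brown, yellow, brown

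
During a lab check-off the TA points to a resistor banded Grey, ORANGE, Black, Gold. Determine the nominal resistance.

83 Ω

Grey → 8 (first significant figure)
Orange → 3 (second significant figure)
Black → ×1 multiplier
83 × 1 = 83 Ω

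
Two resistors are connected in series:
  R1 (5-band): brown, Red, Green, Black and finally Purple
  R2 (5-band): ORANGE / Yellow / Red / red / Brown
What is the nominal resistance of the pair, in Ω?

R1: brown, red, green → 125; black ×1 → 125 Ω.
R2: orange, yellow, red → 342; red ×10^2 → 34200 Ω.
Series: 125 + 34200 = 34325 Ω.

34325 Ω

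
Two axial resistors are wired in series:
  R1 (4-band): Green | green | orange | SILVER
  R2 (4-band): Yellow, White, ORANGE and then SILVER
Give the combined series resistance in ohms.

R1: green, green → 55; orange ×10^3 → 55000 Ω.
R2: yellow, white → 49; orange ×10^3 → 49000 Ω.
Series: 55000 + 49000 = 104000 Ω.

104000 Ω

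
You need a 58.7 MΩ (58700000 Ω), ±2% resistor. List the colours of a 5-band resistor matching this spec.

green, grey, violet, green, red

58700000 Ω = 587 × 10^5.
5 → green
8 → grey
7 → violet
Multiplier 10^5 → green.
±2% tolerance → red.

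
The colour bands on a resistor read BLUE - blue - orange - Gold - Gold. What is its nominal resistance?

66.3 Ω

Blue → 6 (first significant figure)
Blue → 6 (second significant figure)
Orange → 3 (third significant figure)
Gold → ×0.1 multiplier
663 × 0.1 = 66.3 Ω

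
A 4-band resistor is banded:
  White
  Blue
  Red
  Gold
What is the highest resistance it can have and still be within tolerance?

10080 Ω

White → 9 (first significant figure)
Blue → 6 (second significant figure)
Red → ×10^2 multiplier
Gold → ±5% tolerance
96 × 100 = 9600 Ω
Highest = 9600 × (1 + 5/100) = 10080 Ω.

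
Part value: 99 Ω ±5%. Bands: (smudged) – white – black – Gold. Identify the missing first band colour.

white

99 Ω = 99 × 10^0.
The first band gives digit 9 of the significand, and 9 is white.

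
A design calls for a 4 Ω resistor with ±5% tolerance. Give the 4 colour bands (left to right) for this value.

4 Ω = 40 × 10^-1.
4 → yellow
0 → black
Multiplier 10^-1 → gold.
±5% tolerance → gold.

yellow, black, gold, gold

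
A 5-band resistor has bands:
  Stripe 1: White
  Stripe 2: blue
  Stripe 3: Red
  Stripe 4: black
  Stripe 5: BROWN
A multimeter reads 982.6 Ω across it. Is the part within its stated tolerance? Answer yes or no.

White → 9 (first significant figure)
Blue → 6 (second significant figure)
Red → 2 (third significant figure)
Black → ×1 multiplier
Brown → ±1% tolerance
962 × 1 = 962 Ω
Allowed range: 952.38 Ω to 971.62 Ω.
982.6 Ω lies outside that range.

no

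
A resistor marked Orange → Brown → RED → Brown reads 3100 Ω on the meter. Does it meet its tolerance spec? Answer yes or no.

yes

Orange → 3 (first significant figure)
Brown → 1 (second significant figure)
Red → ×10^2 multiplier
Brown → ±1% tolerance
31 × 100 = 3100 Ω
Allowed range: 3069 Ω to 3131 Ω.
3100 Ω lies inside that range.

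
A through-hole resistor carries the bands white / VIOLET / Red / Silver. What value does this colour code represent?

9700 Ω

White → 9 (first significant figure)
Violet → 7 (second significant figure)
Red → ×10^2 multiplier
97 × 100 = 9700 Ω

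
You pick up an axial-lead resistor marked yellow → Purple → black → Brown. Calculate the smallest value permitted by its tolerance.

46.53 Ω

Yellow → 4 (first significant figure)
Violet → 7 (second significant figure)
Black → ×1 multiplier
Brown → ±1% tolerance
47 × 1 = 47 Ω
Smallest = 47 × (1 − 1/100) = 46.53 Ω.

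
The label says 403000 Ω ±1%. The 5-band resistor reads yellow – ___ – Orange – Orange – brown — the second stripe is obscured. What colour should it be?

black

403000 Ω = 403 × 10^3.
The second band gives digit 0 of the significand, and 0 is black.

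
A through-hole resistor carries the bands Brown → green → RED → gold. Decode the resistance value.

Brown → 1 (first significant figure)
Green → 5 (second significant figure)
Red → ×10^2 multiplier
15 × 100 = 1500 Ω

1500 Ω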